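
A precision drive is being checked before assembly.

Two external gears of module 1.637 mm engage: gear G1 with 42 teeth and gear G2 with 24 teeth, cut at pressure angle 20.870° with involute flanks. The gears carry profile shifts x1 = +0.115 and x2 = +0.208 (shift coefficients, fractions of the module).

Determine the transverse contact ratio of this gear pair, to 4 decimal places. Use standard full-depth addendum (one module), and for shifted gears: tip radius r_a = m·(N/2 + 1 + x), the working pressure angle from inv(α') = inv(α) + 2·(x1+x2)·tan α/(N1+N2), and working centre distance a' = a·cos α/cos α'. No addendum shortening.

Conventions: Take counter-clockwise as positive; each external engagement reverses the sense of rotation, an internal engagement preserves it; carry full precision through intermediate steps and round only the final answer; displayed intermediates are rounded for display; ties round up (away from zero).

1.5576

single-mesh involute tooth geometry (42T engaging 24T at module 1.637)
base radii: r_b1 = 32.121564, r_b2 = 18.355179
tip radii: r_a1 = 36.202255, r_a2 = 21.621496
inv(α') = inv(20.870°) + 2·(+0.115+0.208)·tan α/(42+24) = 0.02074458  ⇒  α' = 22.23957°
a' = a·cos α / cos α' = 54.0210·cos 20.870°/cos 22.23957° = 54.533523
action lengths: √(r_a1²−r_b1²) = 16.697556, √(r_a2²−r_b2²) = 11.427006
base pitch p_b = π·m·cos α = 4.805375
CR = (16.697556 + 11.427006 − 54.533523·sin 22.23957°)/4.805375 = 1.557571
contact ratio ≈ 1.5576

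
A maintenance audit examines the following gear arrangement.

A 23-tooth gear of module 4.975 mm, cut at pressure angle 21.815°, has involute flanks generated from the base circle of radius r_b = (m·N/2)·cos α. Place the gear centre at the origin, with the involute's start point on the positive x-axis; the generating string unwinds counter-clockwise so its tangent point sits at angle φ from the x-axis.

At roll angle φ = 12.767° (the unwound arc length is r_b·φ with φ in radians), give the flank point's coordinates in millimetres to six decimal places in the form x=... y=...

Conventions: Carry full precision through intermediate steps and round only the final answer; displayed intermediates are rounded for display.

x=54.417739 y=0.194913

topology: single-mesh involute geometry — m = 4.975, N = 23
pitch radius r_p = m·N/2 = 4.975·23/2 = 57.212500
base radius r_b = r_p·cos α = 57.212500·cos 21.815° = 53.115431
roll angle φ = 12.767° = 0.22282619 rad
x = r_b·(cos φ + φ·sin φ) = 54.417739
y = r_b·(sin φ − φ·cos φ) = 0.194913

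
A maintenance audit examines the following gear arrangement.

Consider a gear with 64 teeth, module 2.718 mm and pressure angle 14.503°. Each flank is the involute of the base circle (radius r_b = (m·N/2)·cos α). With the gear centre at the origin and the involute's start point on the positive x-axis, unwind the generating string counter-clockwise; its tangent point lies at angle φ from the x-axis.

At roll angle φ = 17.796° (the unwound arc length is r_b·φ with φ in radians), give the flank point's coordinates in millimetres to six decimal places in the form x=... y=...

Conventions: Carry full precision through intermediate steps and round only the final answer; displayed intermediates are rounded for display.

x=88.168704 y=0.832948

recognized (one wheel, involute flank): single-mesh tooth geometry, m = 2.718, N = 64
pitch radius r_p = m·N/2 = 2.718·64/2 = 86.976000
base radius r_b = r_p·cos α = 86.976000·cos 14.503° = 84.204469
roll angle φ = 17.796° = 0.31059879 rad
x = r_b·(cos φ + φ·sin φ) = 88.168704
y = r_b·(sin φ − φ·cos φ) = 0.832948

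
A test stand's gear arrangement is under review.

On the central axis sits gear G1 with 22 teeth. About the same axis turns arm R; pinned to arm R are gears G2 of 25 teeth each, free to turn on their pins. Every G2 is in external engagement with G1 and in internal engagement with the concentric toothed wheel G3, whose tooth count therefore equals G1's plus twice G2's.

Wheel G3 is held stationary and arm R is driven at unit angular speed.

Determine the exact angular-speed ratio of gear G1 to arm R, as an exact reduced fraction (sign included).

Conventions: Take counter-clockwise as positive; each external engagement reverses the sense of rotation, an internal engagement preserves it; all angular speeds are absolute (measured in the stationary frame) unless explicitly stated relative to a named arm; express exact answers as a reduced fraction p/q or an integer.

47/11

recognized (axles ride arm R): planetary set, 22/25/72 teeth
ring teeth: 22 + 2·25 = 72
22(ω_sun−ω_arm) = −72(ω_ring−ω_arm),  ω_ring = 0, ω_arm = 1
ω_sun = 1 − (72/22)(0−1) = 47/11
ω_out/ω_in = 47/11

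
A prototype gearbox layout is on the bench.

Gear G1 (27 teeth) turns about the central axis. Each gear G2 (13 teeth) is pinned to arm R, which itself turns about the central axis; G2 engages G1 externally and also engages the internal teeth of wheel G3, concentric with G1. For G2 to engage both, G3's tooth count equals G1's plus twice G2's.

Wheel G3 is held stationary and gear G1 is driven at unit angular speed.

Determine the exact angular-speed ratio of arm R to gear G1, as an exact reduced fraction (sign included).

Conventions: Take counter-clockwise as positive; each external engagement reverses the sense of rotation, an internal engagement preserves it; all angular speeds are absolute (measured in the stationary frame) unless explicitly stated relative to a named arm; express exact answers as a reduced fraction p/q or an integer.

planetary set (27T centre, 13T on arm, 53T internal) — Willis relation
ring teeth: 27 + 2·13 = 53
27(ω_sun−ω_arm) = −53(ω_ring−ω_arm),  ω_ring = 0, ω_sun = 1
27(1−ω_arm) = −53(0−ω_arm)  ⇒  80·ω_arm = 27  ⇒  ω_arm = 27/80
ω_out/ω_in = 27/80

27/80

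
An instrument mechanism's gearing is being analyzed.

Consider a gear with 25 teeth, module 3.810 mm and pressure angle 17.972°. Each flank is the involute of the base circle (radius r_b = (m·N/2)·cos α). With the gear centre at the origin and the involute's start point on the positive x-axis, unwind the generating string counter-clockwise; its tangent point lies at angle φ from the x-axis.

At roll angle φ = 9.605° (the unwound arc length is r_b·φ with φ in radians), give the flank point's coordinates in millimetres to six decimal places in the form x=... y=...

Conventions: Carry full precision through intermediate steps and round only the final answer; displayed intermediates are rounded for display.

topology: single-mesh involute geometry — m = 3.810, N = 25
pitch radius r_p = m·N/2 = 3.810·25/2 = 47.625000
base radius r_b = r_p·cos α = 47.625000·cos 17.972° = 45.301253
roll angle φ = 9.605° = 0.16763887 rad
x = r_b·(cos φ + φ·sin φ) = 45.933334
y = r_b·(sin φ − φ·cos φ) = 0.070940

x=45.933334 y=0.070940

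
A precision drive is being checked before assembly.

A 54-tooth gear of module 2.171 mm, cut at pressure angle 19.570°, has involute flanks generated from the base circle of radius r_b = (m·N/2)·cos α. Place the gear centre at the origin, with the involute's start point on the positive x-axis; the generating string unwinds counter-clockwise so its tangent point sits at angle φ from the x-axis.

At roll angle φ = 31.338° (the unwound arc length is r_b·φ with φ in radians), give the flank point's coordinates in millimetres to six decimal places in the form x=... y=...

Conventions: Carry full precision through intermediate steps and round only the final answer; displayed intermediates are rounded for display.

topology: single-mesh involute geometry — m = 2.171, N = 54
pitch radius r_p = m·N/2 = 2.171·54/2 = 58.617000
base radius r_b = r_p·cos α = 58.617000·cos 19.570° = 55.230870
roll angle φ = 31.338° = 0.54695128 rad
x = r_b·(cos φ + φ·sin φ) = 62.884522
y = r_b·(sin φ − φ·cos φ) = 2.923199

x=62.884522 y=2.923199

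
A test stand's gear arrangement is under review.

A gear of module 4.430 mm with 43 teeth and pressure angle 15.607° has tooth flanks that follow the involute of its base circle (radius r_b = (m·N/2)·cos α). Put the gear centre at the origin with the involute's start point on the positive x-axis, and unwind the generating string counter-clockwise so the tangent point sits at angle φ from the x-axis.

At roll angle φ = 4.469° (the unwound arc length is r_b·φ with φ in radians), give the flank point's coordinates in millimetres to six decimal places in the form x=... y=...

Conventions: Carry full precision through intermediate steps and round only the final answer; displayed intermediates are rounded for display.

topology: single-mesh involute geometry — m = 4.430, N = 43
pitch radius r_p = m·N/2 = 4.430·43/2 = 95.245000
base radius r_b = r_p·cos α = 95.245000·cos 15.607° = 91.733289
roll angle φ = 4.469° = 0.07799876 rad
x = r_b·(cos φ + φ·sin φ) = 92.011908
y = r_b·(sin φ − φ·cos φ) = 0.014501

x=92.011908 y=0.014501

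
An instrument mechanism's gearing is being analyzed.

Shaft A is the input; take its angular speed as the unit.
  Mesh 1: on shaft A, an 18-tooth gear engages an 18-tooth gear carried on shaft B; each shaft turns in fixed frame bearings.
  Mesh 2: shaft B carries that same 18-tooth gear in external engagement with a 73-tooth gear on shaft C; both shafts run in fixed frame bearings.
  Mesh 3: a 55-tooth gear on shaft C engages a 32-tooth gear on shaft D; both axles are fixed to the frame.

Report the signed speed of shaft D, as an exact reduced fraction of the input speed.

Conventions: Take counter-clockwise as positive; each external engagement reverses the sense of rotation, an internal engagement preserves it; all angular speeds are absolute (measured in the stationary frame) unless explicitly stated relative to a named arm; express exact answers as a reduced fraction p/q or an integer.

-495/1168

3-mesh fixed-axis compound train (all bearings frame-fixed)
mesh 1 [18T→18T]: |ω|/ω_in = 1×18/18 = 1, sense flips to −
mesh 2 [18T→73T]: |ω|/ω_in = 1×18/73 = 18/73, sense flips to +
mesh 3 [55T→32T]: |ω|/ω_in = (18/73)×55/32 = 495/1168, sense flips to −
signed output speed (× input speed) = -495/1168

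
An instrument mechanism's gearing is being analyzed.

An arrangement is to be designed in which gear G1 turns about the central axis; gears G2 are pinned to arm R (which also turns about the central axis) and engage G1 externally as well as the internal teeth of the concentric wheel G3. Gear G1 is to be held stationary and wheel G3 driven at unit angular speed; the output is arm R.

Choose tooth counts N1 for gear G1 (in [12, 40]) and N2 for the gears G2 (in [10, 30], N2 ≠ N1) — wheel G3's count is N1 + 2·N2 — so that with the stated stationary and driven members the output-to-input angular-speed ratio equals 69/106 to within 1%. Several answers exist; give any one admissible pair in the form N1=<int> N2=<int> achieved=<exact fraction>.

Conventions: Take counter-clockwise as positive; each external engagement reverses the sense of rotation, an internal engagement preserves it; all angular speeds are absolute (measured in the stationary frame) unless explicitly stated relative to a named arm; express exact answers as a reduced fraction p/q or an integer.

planetary set to be sized for 69/106 (Willis relation)
Willis with ω_sun = 0: ω_arm/ω_ring = N3/(N1+N3); set equal to 69/106  ⇒  N3/N1 = (69/106)/(1 − 69/106) = 69/37
N3 = N1 + 2·N2  ⇒  N2/N1 = (N3/N1 − 1)/2 = (69/37 − 1)/2 = 16/37
smallest multiple with N1 ≥ 12 and N2 ≥ 10: k = 1  ⇒  N1 = 1·37 = 37, N2 = 1·16 = 16 (N1 ≤ 40, N2 ≤ 30, N2 ≠ N1 ✓), N3 = 37 + 2·16 = 69
check: N3/(N1+N3) with N1 = 37, N3 = 69 gives 69/106; |achieved − target| = 0 ≤ 69/10600 ✓

N1=37 N2=16 achieved=69/106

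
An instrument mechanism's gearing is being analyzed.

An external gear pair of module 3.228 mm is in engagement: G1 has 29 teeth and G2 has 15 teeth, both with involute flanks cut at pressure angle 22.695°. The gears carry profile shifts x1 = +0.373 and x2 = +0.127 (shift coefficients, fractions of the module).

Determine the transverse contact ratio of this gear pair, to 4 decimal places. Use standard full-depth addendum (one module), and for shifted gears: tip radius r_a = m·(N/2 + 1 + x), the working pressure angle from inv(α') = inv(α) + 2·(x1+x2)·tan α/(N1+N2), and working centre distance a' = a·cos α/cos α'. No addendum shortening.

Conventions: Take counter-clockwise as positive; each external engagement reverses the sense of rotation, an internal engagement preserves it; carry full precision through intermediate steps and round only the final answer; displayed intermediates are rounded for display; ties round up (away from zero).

1.3971

class = single-mesh tooth geometry [involute pair 29T × 15T, m = 3.228]
base radii: r_b1 = 43.181894, r_b2 = 22.335462
tip radii: r_a1 = 51.238044, r_a2 = 27.847956
inv(α') = inv(22.695°) + 2·(+0.373+0.127)·tan α/(29+15) = 0.03160875  ⇒  α' = 25.42220°
a' = a·cos α / cos α' = 71.0160·cos 22.695°/cos 25.42220° = 72.541636
action lengths: √(r_a1²−r_b1²) = 27.580087, √(r_a2²−r_b2²) = 16.632371
base pitch p_b = π·m·cos α = 9.355857
CR = (27.580087 + 16.632371 − 72.541636·sin 25.42220°)/9.355857 = 1.397136
contact ratio ≈ 1.3971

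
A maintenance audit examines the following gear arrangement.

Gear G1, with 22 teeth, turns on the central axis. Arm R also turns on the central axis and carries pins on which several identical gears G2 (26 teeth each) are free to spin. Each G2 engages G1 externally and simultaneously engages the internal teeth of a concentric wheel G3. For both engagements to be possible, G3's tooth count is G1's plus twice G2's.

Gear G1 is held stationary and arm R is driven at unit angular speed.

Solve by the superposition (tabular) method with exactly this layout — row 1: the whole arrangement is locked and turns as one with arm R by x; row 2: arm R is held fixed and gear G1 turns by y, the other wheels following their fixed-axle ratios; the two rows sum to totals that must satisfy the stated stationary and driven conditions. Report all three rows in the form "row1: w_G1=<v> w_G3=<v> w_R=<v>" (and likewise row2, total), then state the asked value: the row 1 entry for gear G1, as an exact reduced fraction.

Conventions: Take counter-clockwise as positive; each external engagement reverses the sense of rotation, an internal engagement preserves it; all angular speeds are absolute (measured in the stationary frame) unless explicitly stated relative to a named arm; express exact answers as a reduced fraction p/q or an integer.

row1: w_G1=1 w_G3=1 w_R=1
row2: w_G1=-1 w_G3=11/37 w_R=0
total: w_G1=0 w_G3=48/37 w_R=1
asked value: 1

recognized (axles ride arm R): planetary set, 22/26/74 teeth
superposition row 1 [locked train]: every member turns x
row 2 (arm held, sun turns y): ω_ring = −(22/74)·y, ω_arm = 0
boundary: total ω_sun = x + y = 0 and total ω_arm = x = 1  ⇒  y = -1, x = 1
row 2 ring = −(22/74)·(-1) = 11/37
totals (row 1 + row 2): sun 1 + (-1) = 0, ring 1 + 11/37 = 48/37, arm 1 + 0 = 1
asked cell (row1, sun) = 1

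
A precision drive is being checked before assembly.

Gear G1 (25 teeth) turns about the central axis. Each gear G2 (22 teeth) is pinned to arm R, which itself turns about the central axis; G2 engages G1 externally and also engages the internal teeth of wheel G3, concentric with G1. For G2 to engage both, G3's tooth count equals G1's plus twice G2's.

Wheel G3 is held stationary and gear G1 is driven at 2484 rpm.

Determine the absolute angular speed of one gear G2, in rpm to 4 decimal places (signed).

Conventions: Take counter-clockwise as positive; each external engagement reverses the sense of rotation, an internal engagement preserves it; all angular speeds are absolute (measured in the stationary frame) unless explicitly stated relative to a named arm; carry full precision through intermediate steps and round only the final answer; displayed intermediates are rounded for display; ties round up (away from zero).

planetary set (25T centre, 22T on arm, 69T internal) — Willis relation
normalise by the input: solve with ω_sun = 1, then scale by 2484 rpm
ring teeth: 25 + 2·22 = 69
25(ω_sun−ω_arm) = −69(ω_ring−ω_arm),  ω_ring = 0, ω_sun = 1
25(1−ω_arm) = −69(0−ω_arm)  ⇒  94·ω_arm = 25  ⇒  ω_arm = 25/94
sun–planet mesh: 25·(1−25/94) = −22·(ω_p−ω_arm)  ⇒  ω_p−ω_arm = -1725/2068
ω_p = 25/94 − 1725/2068 = -25/44
scale: ω_p = -25/44 × 2484 rpm = -1411.3636 rpm

-1411.3636 rpm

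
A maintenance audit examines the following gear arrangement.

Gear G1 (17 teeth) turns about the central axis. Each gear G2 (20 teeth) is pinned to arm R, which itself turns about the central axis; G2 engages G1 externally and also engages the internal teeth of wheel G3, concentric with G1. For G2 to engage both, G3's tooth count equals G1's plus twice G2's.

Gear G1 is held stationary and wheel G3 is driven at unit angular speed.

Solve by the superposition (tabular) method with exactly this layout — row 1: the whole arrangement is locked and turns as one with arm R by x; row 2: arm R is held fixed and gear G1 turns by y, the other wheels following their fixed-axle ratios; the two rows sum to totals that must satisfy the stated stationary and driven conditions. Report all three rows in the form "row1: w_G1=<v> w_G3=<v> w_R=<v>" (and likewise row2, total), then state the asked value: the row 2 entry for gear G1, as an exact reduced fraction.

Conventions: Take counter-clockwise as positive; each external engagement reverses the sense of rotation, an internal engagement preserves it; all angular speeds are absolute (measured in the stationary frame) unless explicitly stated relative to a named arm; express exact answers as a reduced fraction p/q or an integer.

recognized (axles ride arm R): planetary set, 17/20/57 teeth
row 1: whole set turns with the arm by x
row 2 (arm held, sun turns y): ω_ring = −(17/57)·y, ω_arm = 0
boundary: total ω_sun = x + y = 0 and total ω_ring = x − (17/57)·y = 1  ⇒  y = -57/74, x = 57/74
row 2 ring = −(17/57)·(-57/74) = 17/74
totals (row 1 + row 2): sun 57/74 + (-57/74) = 0, ring 57/74 + 17/74 = 1, arm 57/74 + 0 = 57/74
asked cell (row2, sun) = -57/74

row1: w_G1=57/74 w_G3=57/74 w_R=57/74
row2: w_G1=-57/74 w_G3=17/74 w_R=0
total: w_G1=0 w_G3=1 w_R=57/74
asked value: -57/74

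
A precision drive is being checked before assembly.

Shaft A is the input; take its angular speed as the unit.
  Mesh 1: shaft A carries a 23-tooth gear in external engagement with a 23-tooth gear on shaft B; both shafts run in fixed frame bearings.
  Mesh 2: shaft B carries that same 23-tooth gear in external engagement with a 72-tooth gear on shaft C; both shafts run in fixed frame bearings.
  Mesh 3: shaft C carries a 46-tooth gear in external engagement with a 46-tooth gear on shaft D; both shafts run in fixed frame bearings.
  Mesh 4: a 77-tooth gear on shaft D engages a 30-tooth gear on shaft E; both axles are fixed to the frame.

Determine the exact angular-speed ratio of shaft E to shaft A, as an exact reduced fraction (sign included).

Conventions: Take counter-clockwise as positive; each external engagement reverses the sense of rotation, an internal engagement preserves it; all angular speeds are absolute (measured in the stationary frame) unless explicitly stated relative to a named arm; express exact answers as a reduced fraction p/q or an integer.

class = fixed-axis compound train [4 meshes; 4 ratios multiply, 4 sense flips]
mesh 1 [23T→23T]: running ratio 1, sense −
mesh 2 [23T→72T]: running ratio 23/72, sense +
mesh 3 [46T→46T]: running ratio 23/72, sense −
mesh 4 [77T→30T]: running ratio 1771/2160, sense +
ω_out/ω_in = 1771/2160

1771/2160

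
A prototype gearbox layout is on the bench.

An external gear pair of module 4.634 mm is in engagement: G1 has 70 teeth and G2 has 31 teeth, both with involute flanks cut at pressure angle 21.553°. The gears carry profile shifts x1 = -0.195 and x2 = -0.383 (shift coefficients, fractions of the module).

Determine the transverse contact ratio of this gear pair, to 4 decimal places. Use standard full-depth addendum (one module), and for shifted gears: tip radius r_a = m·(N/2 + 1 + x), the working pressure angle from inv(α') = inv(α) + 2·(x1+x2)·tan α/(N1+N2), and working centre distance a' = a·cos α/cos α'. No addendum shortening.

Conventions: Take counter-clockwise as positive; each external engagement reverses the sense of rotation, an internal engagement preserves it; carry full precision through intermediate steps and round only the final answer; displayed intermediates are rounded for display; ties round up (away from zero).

single-mesh involute tooth geometry (70T engaging 31T at module 4.634)
base radii: r_b1 = 150.849375, r_b2 = 66.804723
tip radii: r_a1 = 165.920370, r_a2 = 74.686178
inv(α') = inv(21.553°) + 2·(-0.195-0.383)·tan α/(70+31) = 0.01428785  ⇒  α' = 19.72940°
a' = a·cos α / cos α' = 234.0170·cos 21.553°/cos 19.72940° = 231.227750
action lengths: √(r_a1²−r_b1²) = 69.094394, √(r_a2²−r_b2²) = 33.393924
base pitch p_b = π·m·cos α = 13.540208
CR = (69.094394 + 33.393924 − 231.227750·sin 19.72940°)/13.540208 = 1.804320
contact ratio ≈ 1.8043

1.8043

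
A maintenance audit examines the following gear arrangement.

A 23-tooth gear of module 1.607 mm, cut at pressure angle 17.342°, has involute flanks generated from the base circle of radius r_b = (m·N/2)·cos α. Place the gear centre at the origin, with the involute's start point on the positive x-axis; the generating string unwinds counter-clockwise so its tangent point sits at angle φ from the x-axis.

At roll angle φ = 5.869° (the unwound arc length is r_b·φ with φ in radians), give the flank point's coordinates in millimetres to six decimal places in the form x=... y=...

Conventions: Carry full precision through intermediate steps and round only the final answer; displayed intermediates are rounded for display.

topology: single-mesh involute geometry — m = 1.607, N = 23
pitch radius r_p = m·N/2 = 1.607·23/2 = 18.480500
base radius r_b = r_p·cos α = 18.480500·cos 17.342° = 17.640424
roll angle φ = 5.869° = 0.10243337 rad
x = r_b·(cos φ + φ·sin φ) = 17.732728
y = r_b·(sin φ − φ·cos φ) = 0.006313

x=17.732728 y=0.006313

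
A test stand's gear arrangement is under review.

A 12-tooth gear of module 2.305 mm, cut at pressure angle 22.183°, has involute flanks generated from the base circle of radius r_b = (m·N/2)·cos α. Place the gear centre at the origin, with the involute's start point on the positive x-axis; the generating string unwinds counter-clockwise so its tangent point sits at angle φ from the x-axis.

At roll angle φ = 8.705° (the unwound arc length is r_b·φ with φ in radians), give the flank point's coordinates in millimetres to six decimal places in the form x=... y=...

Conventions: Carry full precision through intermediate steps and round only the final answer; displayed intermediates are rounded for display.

class = single-mesh tooth geometry [base-circle involute, m = 2.305, 12T]
pitch radius r_p = m·N/2 = 2.305·12/2 = 13.830000
base radius r_b = r_p·cos α = 13.830000·cos 22.183° = 12.806340
roll angle φ = 8.705° = 0.15193091 rad
x = r_b·(cos φ + φ·sin φ) = 12.953293
y = r_b·(sin φ − φ·cos φ) = 0.014936

x=12.953293 y=0.014936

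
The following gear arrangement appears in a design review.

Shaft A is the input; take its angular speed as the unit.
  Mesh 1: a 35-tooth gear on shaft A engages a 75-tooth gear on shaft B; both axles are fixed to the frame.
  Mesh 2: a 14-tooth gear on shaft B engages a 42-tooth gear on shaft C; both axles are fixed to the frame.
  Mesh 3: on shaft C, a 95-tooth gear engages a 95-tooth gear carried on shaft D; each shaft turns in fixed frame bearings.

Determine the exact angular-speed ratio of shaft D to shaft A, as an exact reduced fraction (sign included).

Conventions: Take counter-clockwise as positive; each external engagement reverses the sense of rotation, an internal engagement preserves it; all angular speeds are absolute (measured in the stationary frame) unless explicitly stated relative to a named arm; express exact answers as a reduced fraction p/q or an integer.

-7/45

class = fixed-axis compound train [3 meshes; 3 ratios multiply, 3 sense flips]
mesh 1 [35T→75T]: running ratio 7/15, sense −
mesh 2 [14T→42T]: running ratio 7/45, sense +
mesh 3 [95T→95T]: running ratio 7/45, sense −
ω_out/ω_in = -7/45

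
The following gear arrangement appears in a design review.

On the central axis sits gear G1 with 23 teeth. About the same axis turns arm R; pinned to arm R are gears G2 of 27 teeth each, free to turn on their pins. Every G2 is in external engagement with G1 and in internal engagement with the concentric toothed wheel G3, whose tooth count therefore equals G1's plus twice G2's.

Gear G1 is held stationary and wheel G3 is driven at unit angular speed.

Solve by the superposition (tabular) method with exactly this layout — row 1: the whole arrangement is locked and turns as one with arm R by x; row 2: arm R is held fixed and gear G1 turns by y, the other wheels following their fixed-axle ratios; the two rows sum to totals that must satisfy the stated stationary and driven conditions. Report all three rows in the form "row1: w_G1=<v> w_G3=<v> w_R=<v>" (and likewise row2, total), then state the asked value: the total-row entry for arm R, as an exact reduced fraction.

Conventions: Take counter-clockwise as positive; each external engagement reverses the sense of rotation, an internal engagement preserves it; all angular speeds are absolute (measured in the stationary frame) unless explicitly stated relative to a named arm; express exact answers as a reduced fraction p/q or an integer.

row1: w_G1=77/100 w_G3=77/100 w_R=77/100
row2: w_G1=-77/100 w_G3=23/100 w_R=0
total: w_G1=0 w_G3=1 w_R=77/100
asked value: 77/100

topology: planetary set — G1 23T / G2 27T / G3 77T, arm = carrier (Willis)
row 1: whole set turns with the arm by x
superposition row 2 [arm held]: sun y, ring −(23/77)·y, arm 0
boundary: total ω_sun = x + y = 0 and total ω_ring = x − (23/77)·y = 1  ⇒  y = -77/100, x = 77/100
row 2 ring = −(23/77)·(-77/100) = 23/100
totals (row 1 + row 2): sun 77/100 + (-77/100) = 0, ring 77/100 + 23/100 = 1, arm 77/100 + 0 = 77/100
asked cell (total, arm) = 77/100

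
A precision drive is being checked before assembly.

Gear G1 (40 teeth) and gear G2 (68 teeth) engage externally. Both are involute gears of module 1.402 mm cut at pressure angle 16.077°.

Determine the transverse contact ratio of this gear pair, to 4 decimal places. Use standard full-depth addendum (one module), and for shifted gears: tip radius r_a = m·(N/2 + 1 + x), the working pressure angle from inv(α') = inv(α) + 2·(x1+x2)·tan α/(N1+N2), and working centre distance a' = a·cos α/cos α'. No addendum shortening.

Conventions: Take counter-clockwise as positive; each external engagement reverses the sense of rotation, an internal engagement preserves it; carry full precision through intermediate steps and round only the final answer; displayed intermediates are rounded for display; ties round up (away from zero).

2.0101

recognized (one external pair, fixed centres): single-mesh tooth geometry, m = 1.402, N1 = 40, N2 = 68
base radii: r_b1 = 26.943367, r_b2 = 45.803723
tip radii: r_a1 = 29.442000, r_a2 = 49.070000
no profile shift: α' = α, a' = a
action lengths: √(r_a1²−r_b1²) = 11.869556, √(r_a2²−r_b2²) = 17.603517
base pitch p_b = π·m·cos α = 4.232254
CR = (11.869556 + 17.603517 − 75.708000·sin 16.07700°)/4.232254 = 2.010119
contact ratio ≈ 2.0101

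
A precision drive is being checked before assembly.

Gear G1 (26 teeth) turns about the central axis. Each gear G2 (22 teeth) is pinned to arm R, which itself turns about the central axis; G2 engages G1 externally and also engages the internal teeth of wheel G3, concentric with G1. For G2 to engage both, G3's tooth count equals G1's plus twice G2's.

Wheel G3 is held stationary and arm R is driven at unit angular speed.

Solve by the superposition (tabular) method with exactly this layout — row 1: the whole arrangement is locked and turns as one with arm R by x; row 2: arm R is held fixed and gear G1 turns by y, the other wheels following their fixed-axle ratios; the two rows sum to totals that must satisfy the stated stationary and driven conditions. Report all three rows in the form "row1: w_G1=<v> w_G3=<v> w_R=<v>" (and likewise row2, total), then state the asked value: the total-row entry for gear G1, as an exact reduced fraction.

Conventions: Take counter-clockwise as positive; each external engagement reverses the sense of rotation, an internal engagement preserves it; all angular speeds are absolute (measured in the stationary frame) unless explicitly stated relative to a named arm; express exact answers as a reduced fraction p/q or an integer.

row1: w_G1=1 w_G3=1 w_R=1
row2: w_G1=35/13 w_G3=-1 w_R=0
total: w_G1=48/13 w_G3=0 w_R=1
asked value: 48/13

class = planetary set [G3 = 26+2·22 = 70; Willis about the carrier]
row 1 (train locked, turned with arm): all members turn x
row 2 — arm fixed, fixed-axis ratios: sun y, ring −(26/70)·y, arm 0
boundary: total ω_ring = x − (26/70)·y = 0 and total ω_arm = x = 1  ⇒  y = 35/13, x = 1
row 2 ring = −(26/70)·35/13 = -1
totals (row 1 + row 2): sun 1 + 35/13 = 48/13, ring 1 + (-1) = 0, arm 1 + 0 = 1
asked cell (total, sun) = 48/13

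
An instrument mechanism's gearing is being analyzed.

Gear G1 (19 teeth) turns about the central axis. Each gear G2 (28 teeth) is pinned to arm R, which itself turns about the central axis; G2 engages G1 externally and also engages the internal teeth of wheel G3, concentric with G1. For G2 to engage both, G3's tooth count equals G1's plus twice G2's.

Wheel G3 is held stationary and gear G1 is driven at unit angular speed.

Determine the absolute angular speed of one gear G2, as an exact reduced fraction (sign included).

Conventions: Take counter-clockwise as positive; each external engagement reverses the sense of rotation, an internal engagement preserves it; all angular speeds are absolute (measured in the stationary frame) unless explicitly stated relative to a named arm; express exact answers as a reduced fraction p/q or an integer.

topology: planetary set — G1 19T / G2 28T / G3 75T, arm = carrier (Willis)
ring teeth: 19 + 2·28 = 75
19(ω_sun−ω_arm) = −75(ω_ring−ω_arm),  ω_ring = 0, ω_sun = 1
19(1−ω_arm) = −75(0−ω_arm)  ⇒  94·ω_arm = 19  ⇒  ω_arm = 19/94
sun–planet mesh: 19·(1−19/94) = −28·(ω_p−ω_arm)  ⇒  ω_p−ω_arm = -1425/2632
ω_p = 19/94 − 1425/2632 = -19/56
exact speed ratio = -19/56

-19/56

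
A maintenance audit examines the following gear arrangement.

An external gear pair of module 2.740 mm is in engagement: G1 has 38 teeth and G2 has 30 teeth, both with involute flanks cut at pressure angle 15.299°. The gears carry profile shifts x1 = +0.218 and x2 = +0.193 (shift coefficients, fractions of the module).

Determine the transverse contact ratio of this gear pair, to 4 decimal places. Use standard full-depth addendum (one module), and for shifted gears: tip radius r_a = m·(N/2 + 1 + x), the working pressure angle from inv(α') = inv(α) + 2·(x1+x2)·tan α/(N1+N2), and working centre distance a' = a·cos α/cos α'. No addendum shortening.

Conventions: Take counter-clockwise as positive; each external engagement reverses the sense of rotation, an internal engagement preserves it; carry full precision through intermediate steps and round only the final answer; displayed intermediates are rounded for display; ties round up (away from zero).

1.8082

class = single-mesh tooth geometry [involute pair 38T × 30T, m = 2.740]
base radii: r_b1 = 50.215099, r_b2 = 39.643499
tip radii: r_a1 = 55.397320, r_a2 = 44.368820
inv(α') = inv(15.299°) + 2·(+0.218+0.193)·tan α/(38+30) = 0.00983910  ⇒  α' = 17.48438°
a' = a·cos α / cos α' = 93.1600·cos 15.299°/cos 17.48438° = 94.211265
action lengths: √(r_a1²−r_b1²) = 23.394591, √(r_a2²−r_b2²) = 19.924486
base pitch p_b = π·m·cos α = 8.302915
CR = (23.394591 + 19.924486 − 94.211265·sin 17.48438°)/8.302915 = 1.808244
contact ratio ≈ 1.8082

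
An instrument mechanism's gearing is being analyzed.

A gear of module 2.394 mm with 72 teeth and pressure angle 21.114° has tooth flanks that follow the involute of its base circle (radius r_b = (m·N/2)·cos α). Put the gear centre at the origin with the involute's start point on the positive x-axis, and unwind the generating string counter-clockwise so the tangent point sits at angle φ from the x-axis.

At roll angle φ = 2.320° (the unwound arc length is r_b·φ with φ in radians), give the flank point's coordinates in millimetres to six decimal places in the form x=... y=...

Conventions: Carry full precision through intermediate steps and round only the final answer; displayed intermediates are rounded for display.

recognized (one wheel, involute flank): single-mesh tooth geometry, m = 2.394, N = 72
pitch radius r_p = m·N/2 = 2.394·72/2 = 86.184000
base radius r_b = r_p·cos α = 86.184000·cos 21.114° = 80.398084
roll angle φ = 2.320° = 0.04049164 rad
x = r_b·(cos φ + φ·sin φ) = 80.463966
y = r_b·(sin φ − φ·cos φ) = 0.001779

x=80.463966 y=0.001779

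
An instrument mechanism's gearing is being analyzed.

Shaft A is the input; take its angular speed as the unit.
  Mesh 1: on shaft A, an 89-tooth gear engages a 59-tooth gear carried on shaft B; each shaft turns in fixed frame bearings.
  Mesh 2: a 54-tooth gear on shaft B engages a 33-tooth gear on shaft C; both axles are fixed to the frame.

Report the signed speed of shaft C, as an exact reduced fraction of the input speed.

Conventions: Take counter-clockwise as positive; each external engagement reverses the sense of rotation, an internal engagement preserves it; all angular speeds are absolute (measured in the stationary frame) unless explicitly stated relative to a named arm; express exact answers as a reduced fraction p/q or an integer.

2-mesh fixed-axis compound train (all bearings frame-fixed)
mesh 1 [89T→59T]: |ω|/ω_in = 1×89/59 = 89/59, sense flips to −
mesh 2 [54T→33T]: |ω|/ω_in = (89/59)×54/33 = 1602/649, sense flips to +
signed output speed (× input speed) = 1602/649

1602/649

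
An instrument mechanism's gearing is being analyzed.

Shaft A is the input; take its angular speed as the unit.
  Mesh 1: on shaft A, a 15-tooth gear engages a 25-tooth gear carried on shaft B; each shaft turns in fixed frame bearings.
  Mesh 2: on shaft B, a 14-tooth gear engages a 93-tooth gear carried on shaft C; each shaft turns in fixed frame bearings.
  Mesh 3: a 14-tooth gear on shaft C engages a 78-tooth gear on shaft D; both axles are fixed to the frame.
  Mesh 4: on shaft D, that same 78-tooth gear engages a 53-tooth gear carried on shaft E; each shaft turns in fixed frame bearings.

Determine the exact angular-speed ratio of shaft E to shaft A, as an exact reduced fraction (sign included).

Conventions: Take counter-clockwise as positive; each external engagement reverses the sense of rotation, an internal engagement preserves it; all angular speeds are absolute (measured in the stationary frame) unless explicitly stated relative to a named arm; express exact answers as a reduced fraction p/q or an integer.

class = fixed-axis compound train [4 meshes; 4 ratios multiply, 4 sense flips]
mesh 1 [15T→25T]: running ratio 3/5, sense −
mesh 2 [14T→93T]: running ratio 14/155, sense +
mesh 3 [14T→78T]: running ratio 98/6045, sense −
mesh 4 [78T→53T]: running ratio 196/8215, sense +
ω_out/ω_in = 196/8215

196/8215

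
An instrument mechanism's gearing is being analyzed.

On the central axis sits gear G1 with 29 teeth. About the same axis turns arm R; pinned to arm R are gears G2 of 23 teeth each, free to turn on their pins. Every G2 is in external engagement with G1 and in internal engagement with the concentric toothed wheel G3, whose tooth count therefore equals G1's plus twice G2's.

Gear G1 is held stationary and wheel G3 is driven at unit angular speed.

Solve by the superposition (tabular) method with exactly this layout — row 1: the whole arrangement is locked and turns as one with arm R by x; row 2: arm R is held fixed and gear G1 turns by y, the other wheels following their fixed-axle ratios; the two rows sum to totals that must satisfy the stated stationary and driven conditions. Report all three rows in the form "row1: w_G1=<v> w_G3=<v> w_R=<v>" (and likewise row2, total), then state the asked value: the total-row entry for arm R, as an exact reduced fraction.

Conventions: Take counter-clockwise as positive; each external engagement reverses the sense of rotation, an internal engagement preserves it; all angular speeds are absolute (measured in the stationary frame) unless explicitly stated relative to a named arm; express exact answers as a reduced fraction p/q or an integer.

row1: w_G1=75/104 w_G3=75/104 w_R=75/104
row2: w_G1=-75/104 w_G3=29/104 w_R=0
total: w_G1=0 w_G3=1 w_R=75/104
asked value: 75/104

class = planetary set [G3 = 29+2·23 = 75; Willis about the carrier]
row 1 (train locked, turned with arm): all members turn x
row 2 (arm held, sun turns y): ω_ring = −(29/75)·y, ω_arm = 0
boundary: total ω_sun = x + y = 0 and total ω_ring = x − (29/75)·y = 1  ⇒  y = -75/104, x = 75/104
row 2 ring = −(29/75)·(-75/104) = 29/104
totals (row 1 + row 2): sun 75/104 + (-75/104) = 0, ring 75/104 + 29/104 = 1, arm 75/104 + 0 = 75/104
asked cell (total, arm) = 75/104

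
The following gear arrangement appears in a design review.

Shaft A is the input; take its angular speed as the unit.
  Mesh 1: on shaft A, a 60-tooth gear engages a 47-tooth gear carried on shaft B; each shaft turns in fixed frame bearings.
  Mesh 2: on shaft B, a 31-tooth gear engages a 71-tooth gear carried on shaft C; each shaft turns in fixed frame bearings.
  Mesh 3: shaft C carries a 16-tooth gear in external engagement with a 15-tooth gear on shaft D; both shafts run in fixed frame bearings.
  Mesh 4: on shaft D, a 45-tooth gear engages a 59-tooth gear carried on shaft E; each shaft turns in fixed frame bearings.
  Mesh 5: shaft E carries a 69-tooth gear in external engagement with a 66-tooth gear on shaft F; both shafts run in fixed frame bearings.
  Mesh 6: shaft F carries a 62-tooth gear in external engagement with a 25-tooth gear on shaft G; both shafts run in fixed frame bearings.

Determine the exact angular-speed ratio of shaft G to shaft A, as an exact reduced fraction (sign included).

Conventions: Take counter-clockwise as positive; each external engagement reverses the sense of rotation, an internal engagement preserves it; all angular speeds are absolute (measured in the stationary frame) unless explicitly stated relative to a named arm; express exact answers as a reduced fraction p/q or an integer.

12731328/10828565

class = fixed-axis compound train [6 meshes; 6 ratios multiply, 6 sense flips]
mesh 1 [60T→47T]: running ratio 60/47, sense −
mesh 2 [31T→71T]: running ratio 1860/3337, sense +
mesh 3 [16T→15T]: running ratio 1984/3337, sense −
mesh 4 [45T→59T]: running ratio 89280/196883, sense +
mesh 5 [69T→66T]: running ratio 1026720/2165713, sense −
mesh 6 [62T→25T]: running ratio 12731328/10828565, sense +
ω_out/ω_in = 12731328/10828565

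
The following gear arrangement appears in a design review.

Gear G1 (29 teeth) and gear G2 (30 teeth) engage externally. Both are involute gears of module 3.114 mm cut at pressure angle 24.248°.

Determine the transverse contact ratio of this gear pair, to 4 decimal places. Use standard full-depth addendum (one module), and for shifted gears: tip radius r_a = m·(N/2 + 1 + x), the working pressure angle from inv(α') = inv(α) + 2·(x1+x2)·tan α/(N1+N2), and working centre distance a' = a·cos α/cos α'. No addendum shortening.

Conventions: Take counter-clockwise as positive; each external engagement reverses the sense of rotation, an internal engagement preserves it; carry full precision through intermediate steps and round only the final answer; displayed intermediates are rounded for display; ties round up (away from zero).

1.4939

topology: single-mesh involute geometry — m = 3.114, 29T/30T pair
base radii: r_b1 = 41.169439, r_b2 = 42.589075
tip radii: r_a1 = 48.267000, r_a2 = 49.824000
no profile shift: α' = α, a' = a
action lengths: √(r_a1²−r_b1²) = 25.194852, √(r_a2²−r_b2²) = 25.857333
base pitch p_b = π·m·cos α = 8.919835
CR = (25.194852 + 25.857333 − 91.863000·sin 24.24800°)/8.919835 = 1.493889
contact ratio ≈ 1.4939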